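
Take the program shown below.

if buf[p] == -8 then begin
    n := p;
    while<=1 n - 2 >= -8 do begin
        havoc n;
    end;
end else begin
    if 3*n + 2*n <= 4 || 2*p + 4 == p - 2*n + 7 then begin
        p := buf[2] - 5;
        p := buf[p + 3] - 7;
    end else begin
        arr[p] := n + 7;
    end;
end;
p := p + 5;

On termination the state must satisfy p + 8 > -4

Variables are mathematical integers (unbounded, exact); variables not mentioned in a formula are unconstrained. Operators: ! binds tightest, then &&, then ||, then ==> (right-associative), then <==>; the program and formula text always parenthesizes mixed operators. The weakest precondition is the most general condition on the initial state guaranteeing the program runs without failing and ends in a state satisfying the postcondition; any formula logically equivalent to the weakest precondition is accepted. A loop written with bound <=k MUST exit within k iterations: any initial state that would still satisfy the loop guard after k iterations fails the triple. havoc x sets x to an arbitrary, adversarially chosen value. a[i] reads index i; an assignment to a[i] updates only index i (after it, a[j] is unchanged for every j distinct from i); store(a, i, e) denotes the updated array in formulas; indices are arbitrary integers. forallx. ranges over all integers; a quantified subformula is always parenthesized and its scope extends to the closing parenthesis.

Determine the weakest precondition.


Working backward. After the program, the postcondition p + 8 > -4 must hold; in canonical form it is p > -12.
Before p := p + 5: p > -17
Then branch requires (p >= -6 ==> (forall n_1. ((!(n_1 >= -6)) && p > -17))) && ((!(p >= -6)) ==> p > -17); else branch requires ((5*n <= 4 || 2*n + p == 3) ==> buf[buf[2] - 2] > -10) && ((!(5*n <= 4 || 2*n + p == 3)) ==> p > -17).
Before the if: (buf[p] == -8 ==> ((p >= -6 ==> (forall n_1. ((!(n_1 >= -6)) && p > -17))) && ((!(p >= -6)) ==> p > -17))) && ((!(buf[p] == -8)) ==> (((5*n <= 4 || 2*n + p == 3) ==> buf[buf[2] - 2] > -10) && ((!(5*n <= 4 || 2*n + p == 3)) ==> p > -17)))
Answer: WP = (buf[p] == -8 ==> ((p >= -6 ==> (forall n_1. ((!(n_1 >= -6)) && p > -17))) && ((!(p >= -6)) ==> p > -17))) && ((!(buf[p] == -8)) ==> (((5*n <= 4 || 2*n + p == 3) ==> buf[buf[2] - 2] > -10) && ((!(5*n <= 4 || 2*n + p == 3)) ==> p > -17)))


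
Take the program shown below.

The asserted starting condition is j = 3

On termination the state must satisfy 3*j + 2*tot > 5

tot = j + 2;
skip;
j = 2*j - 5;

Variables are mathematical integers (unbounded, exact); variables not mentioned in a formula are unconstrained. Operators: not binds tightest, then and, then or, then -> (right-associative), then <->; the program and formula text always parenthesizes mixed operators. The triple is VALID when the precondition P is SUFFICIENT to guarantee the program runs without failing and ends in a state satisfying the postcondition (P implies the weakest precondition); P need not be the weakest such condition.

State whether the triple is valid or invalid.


Working backward. After the program, 3*j + 2*tot > 5 must hold.
Before j := 2*j - 5: 6*j + 2*tot > 20
Before skip: 6*j + 2*tot > 20
Before tot := j + 2: 8*j > 16
The weakest precondition is 8*j > 16.
Check whether j = 3 implies it.
Every state satisfying the precondition satisfies the weakest precondition: the implication holds.
Answer: valid


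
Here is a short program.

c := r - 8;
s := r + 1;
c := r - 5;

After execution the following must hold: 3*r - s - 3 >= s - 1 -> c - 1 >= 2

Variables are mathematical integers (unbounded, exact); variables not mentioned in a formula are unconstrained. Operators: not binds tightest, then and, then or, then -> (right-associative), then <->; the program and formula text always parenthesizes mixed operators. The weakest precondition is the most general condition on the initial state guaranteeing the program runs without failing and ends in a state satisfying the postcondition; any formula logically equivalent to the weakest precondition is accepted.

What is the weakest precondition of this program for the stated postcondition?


Working backward. After the program, the postcondition 3*r - s - 3 >= s - 1 -> c - 1 >= 2 must hold; in canonical form it is 3*r >= 2*s + 2 -> c >= 3.
Before c := r - 5: 3*r >= 2*s + 2 -> r >= 8
Before s := r + 1: r >= 4 -> r >= 8
Before c := r - 8: r >= 4 -> r >= 8
Answer: WP = r >= 4 -> r >= 8


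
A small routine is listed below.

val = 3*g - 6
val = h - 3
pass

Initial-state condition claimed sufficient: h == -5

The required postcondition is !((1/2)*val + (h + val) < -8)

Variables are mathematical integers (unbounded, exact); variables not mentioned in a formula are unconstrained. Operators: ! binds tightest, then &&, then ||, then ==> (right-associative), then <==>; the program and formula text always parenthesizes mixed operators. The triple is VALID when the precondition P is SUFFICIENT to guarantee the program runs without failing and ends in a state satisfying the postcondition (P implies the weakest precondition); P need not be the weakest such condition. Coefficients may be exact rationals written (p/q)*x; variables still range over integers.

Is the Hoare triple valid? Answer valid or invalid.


Working backward. After the program, the postcondition !((1/2)*val + (h + val) < -8) must hold; in canonical form it is !(h + (3/2)*val < -8).
Before skip: !(h + (3/2)*val < -8)
Before val := h - 3: !((5/2)*h < -7/2)
Before val := 3*g - 6: !((5/2)*h < -7/2)
The weakest precondition is !((5/2)*h < -7/2).
Check whether h == -5 implies it.
Countermodel: at the initial state h = -5, the precondition holds but the weakest precondition fails.
Answer: invalid


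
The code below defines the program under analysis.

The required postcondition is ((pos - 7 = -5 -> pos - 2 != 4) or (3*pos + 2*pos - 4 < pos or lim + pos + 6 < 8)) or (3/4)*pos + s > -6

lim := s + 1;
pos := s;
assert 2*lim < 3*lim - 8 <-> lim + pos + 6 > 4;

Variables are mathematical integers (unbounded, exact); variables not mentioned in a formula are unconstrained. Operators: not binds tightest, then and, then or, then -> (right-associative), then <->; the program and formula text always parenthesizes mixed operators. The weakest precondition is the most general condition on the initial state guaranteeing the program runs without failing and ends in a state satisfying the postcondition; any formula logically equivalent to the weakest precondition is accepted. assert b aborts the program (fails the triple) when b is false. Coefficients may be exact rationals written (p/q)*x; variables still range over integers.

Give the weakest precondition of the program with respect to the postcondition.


Working backward. After the program, the postcondition ((pos - 7 = -5 -> pos - 2 != 4) or (3*pos + 2*pos - 4 < pos or lim + pos + 6 < 8)) or (3/4)*pos + s > -6 must hold; in canonical form it is (pos = 2 -> pos != 6) or 4*pos < 4 or lim + pos < 2 or (3/4)*pos + s > -6.
Before assert 2*lim < 3*lim - 8 <-> lim + pos + 6 > 4: (lim > 8 <-> lim + pos > -2) and ((pos = 2 -> pos != 6) or 4*pos < 4 or lim + pos < 2 or (3/4)*pos + s > -6)
Before pos := s: (lim > 8 <-> lim + s > -2) and ((s = 2 -> s != 6) or 4*s < 4 or lim + s < 2 or (7/4)*s > -6)
Before lim := s + 1: (s > 7 <-> 2*s > -3) and ((s = 2 -> s != 6) or 4*s < 4 or 2*s < 1 or (7/4)*s > -6)
Answer: WP = (s > 7 <-> 2*s > -3) and ((s = 2 -> s != 6) or 4*s < 4 or 2*s < 1 or (7/4)*s > -6)


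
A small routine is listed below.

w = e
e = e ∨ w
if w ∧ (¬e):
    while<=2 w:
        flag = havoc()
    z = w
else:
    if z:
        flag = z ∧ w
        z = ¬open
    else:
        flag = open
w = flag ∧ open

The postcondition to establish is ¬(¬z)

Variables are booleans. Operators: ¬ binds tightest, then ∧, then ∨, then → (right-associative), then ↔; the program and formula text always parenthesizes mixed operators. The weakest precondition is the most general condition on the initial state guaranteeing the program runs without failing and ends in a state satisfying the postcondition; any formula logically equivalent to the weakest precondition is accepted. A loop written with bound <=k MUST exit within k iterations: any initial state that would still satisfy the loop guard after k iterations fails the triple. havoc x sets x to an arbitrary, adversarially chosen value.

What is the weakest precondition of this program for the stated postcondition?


Working backward. After the program, the postcondition ¬(¬z) must hold; in canonical form it is z.
Before w := flag ∧ open: z
Then branch requires (w → ((¬w) ∧ ((¬w) → w))) ∧ ((¬w) → w); else branch requires (z → (¬open)) ∧ ((¬z) → z).
Before the if: ((w ∧ (¬e)) → ((w → ((¬w) ∧ ((¬w) → w))) ∧ ((¬w) → w))) ∧ ((¬(w ∧ (¬e))) → ((z → (¬open)) ∧ ((¬z) → z)))
Before e := e ∨ w: ((w ∧ (¬(e ∨ w))) → ((w → ((¬w) ∧ ((¬w) → w))) ∧ ((¬w) → w))) ∧ ((¬(w ∧ (¬(e ∨ w)))) → ((z → (¬open)) ∧ ((¬z) → z)))
Before w := e: (z → (¬open)) ∧ ((¬z) → z)
Answer: WP = (z → (¬open)) ∧ ((¬z) → z)


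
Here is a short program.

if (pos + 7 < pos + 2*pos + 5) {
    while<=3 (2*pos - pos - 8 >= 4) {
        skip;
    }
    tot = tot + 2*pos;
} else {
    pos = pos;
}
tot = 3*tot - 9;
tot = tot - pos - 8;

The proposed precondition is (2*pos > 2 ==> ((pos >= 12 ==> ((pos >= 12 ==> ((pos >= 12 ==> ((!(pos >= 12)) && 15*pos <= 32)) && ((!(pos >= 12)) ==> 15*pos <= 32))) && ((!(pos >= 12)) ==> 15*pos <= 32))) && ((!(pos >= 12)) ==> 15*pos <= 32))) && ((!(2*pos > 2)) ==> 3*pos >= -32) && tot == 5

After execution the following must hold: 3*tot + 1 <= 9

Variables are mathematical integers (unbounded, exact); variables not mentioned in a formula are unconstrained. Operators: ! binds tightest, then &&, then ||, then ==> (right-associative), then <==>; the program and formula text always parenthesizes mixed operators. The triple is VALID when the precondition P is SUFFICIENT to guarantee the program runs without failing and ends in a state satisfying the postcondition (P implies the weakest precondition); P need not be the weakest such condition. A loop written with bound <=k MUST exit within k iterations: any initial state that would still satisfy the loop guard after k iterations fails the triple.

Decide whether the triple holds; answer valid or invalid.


Working backward. After the program, the postcondition 3*tot + 1 <= 9 must hold; in canonical form it is 3*tot <= 8.
Before tot := tot - pos - 8: 3*tot <= 3*pos + 32
Before tot := 3*tot - 9: 9*tot <= 3*pos + 59
Then branch requires (pos >= 12 ==> ((pos >= 12 ==> ((pos >= 12 ==> ((!(pos >= 12)) && 15*pos + 9*tot <= 59)) && ((!(pos >= 12)) ==> 15*pos + 9*tot <= 59))) && ((!(pos >= 12)) ==> 15*pos + 9*tot <= 59))) && ((!(pos >= 12)) ==> 15*pos + 9*tot <= 59); else branch requires 9*tot <= 3*pos + 59.
Before the if: (2*pos > 2 ==> ((pos >= 12 ==> ((pos >= 12 ==> ((pos >= 12 ==> ((!(pos >= 12)) && 15*pos + 9*tot <= 59)) && ((!(pos >= 12)) ==> 15*pos + 9*tot <= 59))) && ((!(pos >= 12)) ==> 15*pos + 9*tot <= 59))) && ((!(pos >= 12)) ==> 15*pos + 9*tot <= 59))) && ((!(2*pos > 2)) ==> 9*tot <= 3*pos + 59)
The weakest precondition is (2*pos > 2 ==> ((pos >= 12 ==> ((pos >= 12 ==> ((pos >= 12 ==> ((!(pos >= 12)) && 15*pos + 9*tot <= 59)) && ((!(pos >= 12)) ==> 15*pos + 9*tot <= 59))) && ((!(pos >= 12)) ==> 15*pos + 9*tot <= 59))) && ((!(pos >= 12)) ==> 15*pos + 9*tot <= 59))) && ((!(2*pos > 2)) ==> 9*tot <= 3*pos + 59).
Check whether (2*pos > 2 ==> ((pos >= 12 ==> ((pos >= 12 ==> ((pos >= 12 ==> ((!(pos >= 12)) && 15*pos <= 32)) && ((!(pos >= 12)) ==> 15*pos <= 32))) && ((!(pos >= 12)) ==> 15*pos <= 32))) && ((!(pos >= 12)) ==> 15*pos <= 32))) && ((!(2*pos > 2)) ==> 3*pos >= -32) && tot == 5 implies it.
Countermodel: at the initial state pos = -5, tot = 5, the precondition holds but the weakest precondition fails.
Answer: invalid


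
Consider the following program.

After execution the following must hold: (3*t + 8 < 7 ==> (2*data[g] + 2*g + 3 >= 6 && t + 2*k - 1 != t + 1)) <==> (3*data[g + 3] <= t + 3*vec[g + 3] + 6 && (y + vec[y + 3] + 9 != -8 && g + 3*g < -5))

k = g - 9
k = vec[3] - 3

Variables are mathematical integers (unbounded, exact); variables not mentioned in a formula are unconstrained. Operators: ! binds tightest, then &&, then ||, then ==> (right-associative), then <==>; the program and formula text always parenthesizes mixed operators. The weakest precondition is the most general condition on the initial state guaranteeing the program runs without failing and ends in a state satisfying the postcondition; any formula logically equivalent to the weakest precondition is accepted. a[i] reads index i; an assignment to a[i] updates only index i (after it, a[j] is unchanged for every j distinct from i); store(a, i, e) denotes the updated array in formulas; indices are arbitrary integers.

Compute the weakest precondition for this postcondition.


Working backward. After the program, the postcondition (3*t + 8 < 7 ==> (2*data[g] + 2*g + 3 >= 6 && t + 2*k - 1 != t + 1)) <==> (3*data[g + 3] <= t + 3*vec[g + 3] + 6 && (y + vec[y + 3] + 9 != -8 && g + 3*g < -5)) must hold; in canonical form it is (3*t < -1 ==> (2*data[g] + 2*g >= 3 && 2*k != 2)) <==> (3*data[g + 3] <= 3*vec[g + 3] + t + 6 && vec[y + 3] + y != -17 && 4*g < -5).
Before k := vec[3] - 3: (3*t < -1 ==> (2*data[g] + 2*g >= 3 && 2*vec[3] != 8)) <==> (3*data[g + 3] <= 3*vec[g + 3] + t + 6 && vec[y + 3] + y != -17 && 4*g < -5)
Before k := g - 9: (3*t < -1 ==> (2*data[g] + 2*g >= 3 && 2*vec[3] != 8)) <==> (3*data[g + 3] <= 3*vec[g + 3] + t + 6 && vec[y + 3] + y != -17 && 4*g < -5)
Answer: WP = (3*t < -1 ==> (2*data[g] + 2*g >= 3 && 2*vec[3] != 8)) <==> (3*data[g + 3] <= 3*vec[g + 3] + t + 6 && vec[y + 3] + y != -17 && 4*g < -5)


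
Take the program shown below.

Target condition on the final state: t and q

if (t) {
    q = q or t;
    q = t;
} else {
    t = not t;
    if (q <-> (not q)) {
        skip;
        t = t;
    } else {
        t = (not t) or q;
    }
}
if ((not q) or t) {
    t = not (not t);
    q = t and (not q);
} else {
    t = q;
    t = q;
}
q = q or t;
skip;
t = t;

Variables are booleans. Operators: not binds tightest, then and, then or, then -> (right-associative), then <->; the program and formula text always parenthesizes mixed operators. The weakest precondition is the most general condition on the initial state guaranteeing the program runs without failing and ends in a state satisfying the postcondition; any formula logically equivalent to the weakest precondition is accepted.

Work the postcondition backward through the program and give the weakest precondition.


Working backward. After the program, t and q must hold.
Before t := t: t and q
Before skip: t and q
Before q := q or t: t and (q or t)
Then branch requires t and ((t and (not q)) or t); else branch requires q.
Before the if: (((not q) or t) -> (t and ((t and (not q)) or t))) and ((not ((not q) or t)) -> q)
Then branch requires t; else branch requires ((q <-> (not q)) -> ((((not q) or (not t)) -> ((not t) and (((not t) and (not q)) or (not t)))) and ((not ((not q) or (not t))) -> q))) and ((not (q <-> (not q))) -> ((t or q) and (((t or q) and (not q)) or t or q))).
Before the if: (not t) -> (((q <-> (not q)) -> ((((not q) or (not t)) -> ((not t) and (((not t) and (not q)) or (not t)))) and ((not ((not q) or (not t))) -> q))) and ((not (q <-> (not q))) -> ((t or q) and (((t or q) and (not q)) or t or q))))
Answer: WP = (not t) -> (((q <-> (not q)) -> ((((not q) or (not t)) -> ((not t) and (((not t) and (not q)) or (not t)))) and ((not ((not q) or (not t))) -> q))) and ((not (q <-> (not q))) -> ((t or q) and (((t or q) and (not q)) or t or q))))


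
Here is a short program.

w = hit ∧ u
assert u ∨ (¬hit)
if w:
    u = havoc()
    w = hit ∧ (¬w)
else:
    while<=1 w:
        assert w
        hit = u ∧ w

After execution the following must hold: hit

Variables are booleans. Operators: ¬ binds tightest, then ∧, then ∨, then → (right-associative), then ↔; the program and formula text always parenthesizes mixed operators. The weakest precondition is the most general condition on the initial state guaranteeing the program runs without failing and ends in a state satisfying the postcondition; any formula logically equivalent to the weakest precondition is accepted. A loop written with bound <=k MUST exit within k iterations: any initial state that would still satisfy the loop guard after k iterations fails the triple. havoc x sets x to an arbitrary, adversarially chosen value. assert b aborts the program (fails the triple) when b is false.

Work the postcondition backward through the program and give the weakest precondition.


Working backward. After the program, hit must hold.
Then branch requires hit; else branch requires (¬w) ∧ ((¬w) → hit).
Before the if: (w → hit) ∧ ((¬w) → ((¬w) ∧ ((¬w) → hit)))
Before assert u ∨ (¬hit): (u ∨ (¬hit)) ∧ (w → hit) ∧ ((¬w) → ((¬w) ∧ ((¬w) → hit)))
Before w := hit ∧ u: (u ∨ (¬hit)) ∧ ((hit ∧ u) → hit) ∧ ((¬(hit ∧ u)) → ((¬(hit ∧ u)) ∧ ((¬(hit ∧ u)) → hit)))
Answer: WP = (u ∨ (¬hit)) ∧ ((hit ∧ u) → hit) ∧ ((¬(hit ∧ u)) → ((¬(hit ∧ u)) ∧ ((¬(hit ∧ u)) → hit)))


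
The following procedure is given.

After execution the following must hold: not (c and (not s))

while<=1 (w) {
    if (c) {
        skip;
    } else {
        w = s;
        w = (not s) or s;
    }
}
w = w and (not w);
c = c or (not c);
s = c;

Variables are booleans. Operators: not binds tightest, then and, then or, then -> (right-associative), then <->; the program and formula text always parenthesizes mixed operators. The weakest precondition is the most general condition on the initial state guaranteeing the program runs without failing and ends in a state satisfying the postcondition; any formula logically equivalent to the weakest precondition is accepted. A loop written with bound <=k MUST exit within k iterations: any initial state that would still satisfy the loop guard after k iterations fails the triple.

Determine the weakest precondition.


Working backward. After the program, not (c and (not s)) must hold.
Before s := c: true
Before c := c or (not c): true
Before w := w and (not w): true
Before the loop (bound <=1), unroll the exhaustion recursion (WP_0 = exit-now case; WP_j = one more guarded iteration, up to j = 1):
  WP_0: not w
  WP_1: w -> ((c -> (not w)) and c)
So before the loop: w -> ((c -> (not w)) and c)
Answer: WP = w -> ((c -> (not w)) and c)


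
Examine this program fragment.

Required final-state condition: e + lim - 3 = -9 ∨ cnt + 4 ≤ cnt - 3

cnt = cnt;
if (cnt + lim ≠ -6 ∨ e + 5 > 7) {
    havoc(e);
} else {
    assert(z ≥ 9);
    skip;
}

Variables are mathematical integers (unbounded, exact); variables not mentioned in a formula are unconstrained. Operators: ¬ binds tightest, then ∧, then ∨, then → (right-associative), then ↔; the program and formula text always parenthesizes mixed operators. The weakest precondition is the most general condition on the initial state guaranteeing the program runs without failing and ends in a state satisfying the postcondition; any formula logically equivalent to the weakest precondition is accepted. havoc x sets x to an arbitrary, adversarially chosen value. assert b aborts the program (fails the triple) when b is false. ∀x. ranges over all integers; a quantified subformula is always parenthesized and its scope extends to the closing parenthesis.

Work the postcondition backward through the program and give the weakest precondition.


Working backward. After the program, the postcondition e + lim - 3 = -9 ∨ cnt + 4 ≤ cnt - 3 must hold; in canonical form it is e + lim = -6.
Then branch requires ∀e_1. e_1 + lim = -6; else branch requires z ≥ 9 ∧ e + lim = -6.
Before the if: ((cnt + lim ≠ -6 ∨ e > 2) → (∀e_1. e_1 + lim = -6)) ∧ ((¬(cnt + lim ≠ -6 ∨ e > 2)) → (z ≥ 9 ∧ e + lim = -6))
Before cnt := cnt: ((cnt + lim ≠ -6 ∨ e > 2) → (∀e_1. e_1 + lim = -6)) ∧ ((¬(cnt + lim ≠ -6 ∨ e > 2)) → (z ≥ 9 ∧ e + lim = -6))
Answer: WP = ((cnt + lim ≠ -6 ∨ e > 2) → (∀e_1. e_1 + lim = -6)) ∧ ((¬(cnt + lim ≠ -6 ∨ e > 2)) → (z ≥ 9 ∧ e + lim = -6))


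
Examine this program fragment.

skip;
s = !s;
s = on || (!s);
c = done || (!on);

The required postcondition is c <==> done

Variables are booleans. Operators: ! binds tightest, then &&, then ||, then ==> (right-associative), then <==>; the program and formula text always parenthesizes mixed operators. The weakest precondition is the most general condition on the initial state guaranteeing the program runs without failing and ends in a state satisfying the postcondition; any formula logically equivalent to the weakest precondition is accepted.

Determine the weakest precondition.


Working backward. After the program, c <==> done must hold.
Before c := done || (!on): (done || (!on)) <==> done
Before s := on || (!s): (done || (!on)) <==> done
Before s := !s: (done || (!on)) <==> done
Before skip: (done || (!on)) <==> done
Answer: WP = (done || (!on)) <==> done


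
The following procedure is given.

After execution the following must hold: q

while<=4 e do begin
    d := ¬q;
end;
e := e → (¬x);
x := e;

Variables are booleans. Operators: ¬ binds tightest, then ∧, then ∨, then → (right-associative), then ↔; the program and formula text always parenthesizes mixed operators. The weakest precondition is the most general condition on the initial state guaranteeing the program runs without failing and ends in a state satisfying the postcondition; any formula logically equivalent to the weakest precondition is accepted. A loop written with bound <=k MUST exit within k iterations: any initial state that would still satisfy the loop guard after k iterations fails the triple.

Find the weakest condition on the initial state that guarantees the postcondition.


Working backward. After the program, q must hold.
Before x := e: q
Before e := e → (¬x): q
Before the loop (bound <=4), unroll the exhaustion recursion (WP_0 = exit-now case; WP_j = one more guarded iteration, up to j = 4):
  WP_0: (¬e) ∧ q
  WP_1: (e → ((¬e) ∧ q)) ∧ ((¬e) → q)
  WP_2: (e → ((e → ((¬e) ∧ q)) ∧ ((¬e) → q))) ∧ ((¬e) → q)
  WP_3: (e → ((e → ((e → ((¬e) ∧ q)) ∧ ((¬e) → q))) ∧ ((¬e) → q))) ∧ ((¬e) → q)
  WP_4: (e → ((e → ((e → ((e → ((¬e) ∧ q)) ∧ ((¬e) → q))) ∧ ((¬e) → q))) ∧ ((¬e) → q))) ∧ ((¬e) → q)
So before the loop: (e → ((e → ((e → ((e → ((¬e) ∧ q)) ∧ ((¬e) → q))) ∧ ((¬e) → q))) ∧ ((¬e) → q))) ∧ ((¬e) → q)
Answer: WP = (e → ((e → ((e → ((e → ((¬e) ∧ q)) ∧ ((¬e) → q))) ∧ ((¬e) → q))) ∧ ((¬e) → q))) ∧ ((¬e) → q)


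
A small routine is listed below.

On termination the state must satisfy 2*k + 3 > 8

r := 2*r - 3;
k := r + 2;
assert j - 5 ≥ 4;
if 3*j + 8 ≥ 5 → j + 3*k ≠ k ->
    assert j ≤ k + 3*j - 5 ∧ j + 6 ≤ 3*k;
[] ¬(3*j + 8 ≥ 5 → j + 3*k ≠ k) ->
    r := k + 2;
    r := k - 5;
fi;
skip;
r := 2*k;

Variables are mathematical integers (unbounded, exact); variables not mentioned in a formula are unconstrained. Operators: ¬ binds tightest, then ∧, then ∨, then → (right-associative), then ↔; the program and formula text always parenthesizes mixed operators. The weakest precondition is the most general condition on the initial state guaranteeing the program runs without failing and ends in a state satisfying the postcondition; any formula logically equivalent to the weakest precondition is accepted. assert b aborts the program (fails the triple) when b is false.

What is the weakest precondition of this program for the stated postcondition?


Working backward. After the program, the postcondition 2*k + 3 > 8 must hold; in canonical form it is 2*k > 5.
Before r := 2*k: 2*k > 5
Before skip: 2*k > 5
Then branch requires 2*j + k ≥ 5 ∧ j ≤ 3*k - 6 ∧ 2*k > 5; else branch requires 2*k > 5.
Before the if: ((3*j ≥ -3 → j + 2*k ≠ 0) → (2*j + k ≥ 5 ∧ j ≤ 3*k - 6 ∧ 2*k > 5)) ∧ ((¬(3*j ≥ -3 → j + 2*k ≠ 0)) → 2*k > 5)
Before assert j - 5 ≥ 4: j ≥ 9 ∧ ((3*j ≥ -3 → j + 2*k ≠ 0) → (2*j + k ≥ 5 ∧ j ≤ 3*k - 6 ∧ 2*k > 5)) ∧ ((¬(3*j ≥ -3 → j + 2*k ≠ 0)) → 2*k > 5)
Before k := r + 2: j ≥ 9 ∧ ((3*j ≥ -3 → j + 2*r ≠ -4) → (2*j + r ≥ 3 ∧ j ≤ 3*r ∧ 2*r > 1)) ∧ ((¬(3*j ≥ -3 → j + 2*r ≠ -4)) → 2*r > 1)
Before r := 2*r - 3: j ≥ 9 ∧ ((3*j ≥ -3 → j + 4*r ≠ 2) → (2*j + 2*r ≥ 6 ∧ j ≤ 6*r - 9 ∧ 4*r > 7)) ∧ ((¬(3*j ≥ -3 → j + 4*r ≠ 2)) → 4*r > 7)
Answer: WP = j ≥ 9 ∧ ((3*j ≥ -3 → j + 4*r ≠ 2) → (2*j + 2*r ≥ 6 ∧ j ≤ 6*r - 9 ∧ 4*r > 7)) ∧ ((¬(3*j ≥ -3 → j + 4*r ≠ 2)) → 4*r > 7)


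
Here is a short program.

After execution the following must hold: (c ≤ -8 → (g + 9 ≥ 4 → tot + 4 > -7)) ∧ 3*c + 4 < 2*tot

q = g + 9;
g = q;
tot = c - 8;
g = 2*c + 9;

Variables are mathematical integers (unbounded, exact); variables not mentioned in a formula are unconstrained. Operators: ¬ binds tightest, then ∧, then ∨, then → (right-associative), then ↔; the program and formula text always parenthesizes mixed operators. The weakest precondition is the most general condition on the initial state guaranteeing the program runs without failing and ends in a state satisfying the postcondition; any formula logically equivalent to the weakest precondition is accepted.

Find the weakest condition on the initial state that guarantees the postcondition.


Working backward. After the program, the postcondition (c ≤ -8 → (g + 9 ≥ 4 → tot + 4 > -7)) ∧ 3*c + 4 < 2*tot must hold; in canonical form it is (c ≤ -8 → (g ≥ -5 → tot > -11)) ∧ 3*c < 2*tot - 4.
Before g := 2*c + 9: (c ≤ -8 → (2*c ≥ -14 → tot > -11)) ∧ 3*c < 2*tot - 4
Before tot := c - 8: (c ≤ -8 → (2*c ≥ -14 → c > -3)) ∧ c < -20
Before g := q: (c ≤ -8 → (2*c ≥ -14 → c > -3)) ∧ c < -20
Before q := g + 9: (c ≤ -8 → (2*c ≥ -14 → c > -3)) ∧ c < -20
Answer: WP = (c ≤ -8 → (2*c ≥ -14 → c > -3)) ∧ c < -20


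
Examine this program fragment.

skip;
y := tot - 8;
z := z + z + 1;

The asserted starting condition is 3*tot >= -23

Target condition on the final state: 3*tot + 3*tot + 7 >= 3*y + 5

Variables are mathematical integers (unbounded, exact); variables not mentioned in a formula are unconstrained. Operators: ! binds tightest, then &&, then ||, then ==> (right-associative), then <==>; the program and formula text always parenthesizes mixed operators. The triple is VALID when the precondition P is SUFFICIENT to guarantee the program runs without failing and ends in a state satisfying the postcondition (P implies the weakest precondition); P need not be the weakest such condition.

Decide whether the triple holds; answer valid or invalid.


Working backward. After the program, the postcondition 3*tot + 3*tot + 7 >= 3*y + 5 must hold; in canonical form it is 6*tot >= 3*y - 2.
Before z := z + z + 1: 6*tot >= 3*y - 2
Before y := tot - 8: 3*tot >= -26
Before skip: 3*tot >= -26
The weakest precondition is 3*tot >= -26.
Check whether 3*tot >= -23 implies it.
Every state satisfying the precondition satisfies the weakest precondition: the implication holds.
Answer: valid


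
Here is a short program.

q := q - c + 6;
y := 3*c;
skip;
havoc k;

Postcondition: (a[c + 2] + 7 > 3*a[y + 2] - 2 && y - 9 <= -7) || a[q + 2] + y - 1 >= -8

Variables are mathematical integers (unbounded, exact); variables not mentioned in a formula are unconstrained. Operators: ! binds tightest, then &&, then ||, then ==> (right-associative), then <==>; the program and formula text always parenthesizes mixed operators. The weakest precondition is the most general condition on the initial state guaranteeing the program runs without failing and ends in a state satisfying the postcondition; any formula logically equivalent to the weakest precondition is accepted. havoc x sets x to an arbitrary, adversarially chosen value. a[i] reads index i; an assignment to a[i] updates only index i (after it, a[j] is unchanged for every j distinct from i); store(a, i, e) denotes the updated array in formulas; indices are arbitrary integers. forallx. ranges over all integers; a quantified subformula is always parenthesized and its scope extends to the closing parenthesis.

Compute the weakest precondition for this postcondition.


Working backward. After the program, the postcondition (a[c + 2] + 7 > 3*a[y + 2] - 2 && y - 9 <= -7) || a[q + 2] + y - 1 >= -8 must hold; in canonical form it is (a[c + 2] > 3*a[y + 2] - 9 && y <= 2) || a[q + 2] + y >= -7.
Before havoc k: (a[c + 2] > 3*a[y + 2] - 9 && y <= 2) || a[q + 2] + y >= -7
Before skip: (a[c + 2] > 3*a[y + 2] - 9 && y <= 2) || a[q + 2] + y >= -7
Before y := 3*c: (a[c + 2] > 3*a[3*c + 2] - 9 && 3*c <= 2) || a[q + 2] + 3*c >= -7
Before q := q - c + 6: (a[c + 2] > 3*a[3*c + 2] - 9 && 3*c <= 2) || a[-c + q + 8] + 3*c >= -7
Answer: WP = (a[c + 2] > 3*a[3*c + 2] - 9 && 3*c <= 2) || a[-c + q + 8] + 3*c >= -7


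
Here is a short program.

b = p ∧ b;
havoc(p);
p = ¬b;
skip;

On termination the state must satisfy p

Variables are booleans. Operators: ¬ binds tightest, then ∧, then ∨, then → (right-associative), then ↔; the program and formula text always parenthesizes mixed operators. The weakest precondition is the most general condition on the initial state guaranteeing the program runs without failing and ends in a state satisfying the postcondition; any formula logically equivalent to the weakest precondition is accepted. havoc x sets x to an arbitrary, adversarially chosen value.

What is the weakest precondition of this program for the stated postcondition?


Working backward. After the program, p must hold.
Before skip: p
Before p := ¬b: ¬b
Before havoc p: ¬b
Before b := p ∧ b: ¬(p ∧ b)
Answer: WP = ¬(p ∧ b)


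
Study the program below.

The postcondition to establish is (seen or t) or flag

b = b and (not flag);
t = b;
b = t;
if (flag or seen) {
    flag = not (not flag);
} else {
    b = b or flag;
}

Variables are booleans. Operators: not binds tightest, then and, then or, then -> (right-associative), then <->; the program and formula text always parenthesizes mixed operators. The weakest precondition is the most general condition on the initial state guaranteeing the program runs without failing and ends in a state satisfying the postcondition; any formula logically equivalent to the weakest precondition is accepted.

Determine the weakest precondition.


Working backward. After the program, the postcondition (seen or t) or flag must hold; in canonical form it is seen or t or flag.
Then branch requires seen or t or flag; else branch requires seen or t or flag.
Before the if: ((flag or seen) -> (seen or t or flag)) and ((not (flag or seen)) -> (seen or t or flag))
Before b := t: ((flag or seen) -> (seen or t or flag)) and ((not (flag or seen)) -> (seen or t or flag))
Before t := b: ((flag or seen) -> (seen or b or flag)) and ((not (flag or seen)) -> (seen or b or flag))
Before b := b and (not flag): ((flag or seen) -> (seen or (b and (not flag)) or flag)) and ((not (flag or seen)) -> (seen or (b and (not flag)) or flag))
Answer: WP = ((flag or seen) -> (seen or (b and (not flag)) or flag)) and ((not (flag or seen)) -> (seen or (b and (not flag)) or flag))


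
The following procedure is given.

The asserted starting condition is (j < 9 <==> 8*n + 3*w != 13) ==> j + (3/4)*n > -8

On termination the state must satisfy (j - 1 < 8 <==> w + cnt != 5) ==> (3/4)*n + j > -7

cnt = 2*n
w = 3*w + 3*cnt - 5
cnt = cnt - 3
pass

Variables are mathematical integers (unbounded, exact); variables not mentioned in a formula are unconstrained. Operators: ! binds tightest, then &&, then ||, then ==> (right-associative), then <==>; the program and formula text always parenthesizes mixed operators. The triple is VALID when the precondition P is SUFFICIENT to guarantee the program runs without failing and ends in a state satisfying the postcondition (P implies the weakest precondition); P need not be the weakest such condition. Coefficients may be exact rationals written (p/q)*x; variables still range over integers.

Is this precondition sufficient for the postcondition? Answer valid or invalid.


Working backward. After the program, the postcondition (j - 1 < 8 <==> w + cnt != 5) ==> (3/4)*n + j > -7 must hold; in canonical form it is (j < 9 <==> cnt + w != 5) ==> j + (3/4)*n > -7.
Before skip: (j < 9 <==> cnt + w != 5) ==> j + (3/4)*n > -7
Before cnt := cnt - 3: (j < 9 <==> cnt + w != 8) ==> j + (3/4)*n > -7
Before w := 3*w + 3*cnt - 5: (j < 9 <==> 4*cnt + 3*w != 13) ==> j + (3/4)*n > -7
Before cnt := 2*n: (j < 9 <==> 8*n + 3*w != 13) ==> j + (3/4)*n > -7
The weakest precondition is (j < 9 <==> 8*n + 3*w != 13) ==> j + (3/4)*n > -7.
Check whether (j < 9 <==> 8*n + 3*w != 13) ==> j + (3/4)*n > -8 implies it.
Countermodel: at the initial state j = -7, n = 0, w = 0, the precondition holds but the weakest precondition fails.
Answer: invalid


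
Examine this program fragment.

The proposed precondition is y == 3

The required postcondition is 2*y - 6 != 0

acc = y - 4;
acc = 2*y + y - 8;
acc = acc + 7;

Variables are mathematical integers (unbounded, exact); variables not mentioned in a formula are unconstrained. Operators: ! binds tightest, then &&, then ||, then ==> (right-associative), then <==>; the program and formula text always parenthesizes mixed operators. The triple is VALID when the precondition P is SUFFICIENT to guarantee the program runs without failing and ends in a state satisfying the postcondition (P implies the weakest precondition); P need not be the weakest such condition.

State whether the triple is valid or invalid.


Working backward. After the program, the postcondition 2*y - 6 != 0 must hold; in canonical form it is 2*y != 6.
Before acc := acc + 7: 2*y != 6
Before acc := 2*y + y - 8: 2*y != 6
Before acc := y - 4: 2*y != 6
The weakest precondition is 2*y != 6.
Check whether y == 3 implies it.
Countermodel: at the initial state y = 3, the precondition holds but the weakest precondition fails.
Answer: invalid


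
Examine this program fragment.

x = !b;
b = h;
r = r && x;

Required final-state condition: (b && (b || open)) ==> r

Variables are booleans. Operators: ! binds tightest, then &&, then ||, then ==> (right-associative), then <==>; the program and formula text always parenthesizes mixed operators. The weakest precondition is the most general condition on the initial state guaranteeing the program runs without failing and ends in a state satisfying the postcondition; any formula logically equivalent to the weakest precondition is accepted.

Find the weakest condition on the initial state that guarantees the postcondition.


Working backward. After the program, (b && (b || open)) ==> r must hold.
Before r := r && x: (b && (b || open)) ==> (r && x)
Before b := h: (h && (h || open)) ==> (r && x)
Before x := !b: (h && (h || open)) ==> (r && (!b))
Answer: WP = (h && (h || open)) ==> (r && (!b))


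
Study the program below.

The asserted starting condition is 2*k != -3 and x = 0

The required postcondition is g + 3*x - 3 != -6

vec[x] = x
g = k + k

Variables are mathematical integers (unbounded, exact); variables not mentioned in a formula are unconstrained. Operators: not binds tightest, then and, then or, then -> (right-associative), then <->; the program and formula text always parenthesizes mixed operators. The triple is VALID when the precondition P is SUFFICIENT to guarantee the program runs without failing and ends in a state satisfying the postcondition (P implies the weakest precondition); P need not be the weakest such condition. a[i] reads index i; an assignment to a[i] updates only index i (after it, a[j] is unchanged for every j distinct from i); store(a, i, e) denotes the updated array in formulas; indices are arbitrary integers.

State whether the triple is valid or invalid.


Working backward. After the program, the postcondition g + 3*x - 3 != -6 must hold; in canonical form it is g + 3*x != -3.
Before g := k + k: 2*k + 3*x != -3
Before vec[x] := x: 2*k + 3*x != -3
The weakest precondition is 2*k + 3*x != -3.
Check whether 2*k != -3 and x = 0 implies it.
Every state satisfying the precondition satisfies the weakest precondition: the implication holds.
Answer: valid


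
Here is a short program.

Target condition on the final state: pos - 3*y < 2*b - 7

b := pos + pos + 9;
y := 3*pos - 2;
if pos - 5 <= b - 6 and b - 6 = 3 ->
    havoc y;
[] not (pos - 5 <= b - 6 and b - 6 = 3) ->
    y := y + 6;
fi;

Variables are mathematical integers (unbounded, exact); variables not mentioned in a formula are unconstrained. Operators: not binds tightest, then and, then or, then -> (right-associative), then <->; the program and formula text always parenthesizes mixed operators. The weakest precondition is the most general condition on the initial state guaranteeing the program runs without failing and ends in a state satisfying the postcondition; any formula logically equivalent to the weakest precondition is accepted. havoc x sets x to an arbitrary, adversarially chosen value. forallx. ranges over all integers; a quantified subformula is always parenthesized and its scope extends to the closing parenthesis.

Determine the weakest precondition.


Working backward. After the program, the postcondition pos - 3*y < 2*b - 7 must hold; in canonical form it is pos < 2*b + 3*y - 7.
Then branch requires forall y_1. pos < 2*b + 3*y_1 - 7; else branch requires pos < 2*b + 3*y + 11.
Before the if: ((pos <= b - 1 and b = 9) -> (forall y_1. pos < 2*b + 3*y_1 - 7)) and ((not (pos <= b - 1 and b = 9)) -> pos < 2*b + 3*y + 11)
Before y := 3*pos - 2: ((pos <= b - 1 and b = 9) -> (forall y_1. pos < 2*b + 3*y_1 - 7)) and ((not (pos <= b - 1 and b = 9)) -> 2*b + 8*pos > -5)
Before b := pos + pos + 9: ((pos >= -8 and 2*pos = 0) -> (forall y_1. 3*pos + 3*y_1 > -11)) and ((not (pos >= -8 and 2*pos = 0)) -> 12*pos > -23)
Answer: WP = ((pos >= -8 and 2*pos = 0) -> (forall y_1. 3*pos + 3*y_1 > -11)) and ((not (pos >= -8 and 2*pos = 0)) -> 12*pos > -23)


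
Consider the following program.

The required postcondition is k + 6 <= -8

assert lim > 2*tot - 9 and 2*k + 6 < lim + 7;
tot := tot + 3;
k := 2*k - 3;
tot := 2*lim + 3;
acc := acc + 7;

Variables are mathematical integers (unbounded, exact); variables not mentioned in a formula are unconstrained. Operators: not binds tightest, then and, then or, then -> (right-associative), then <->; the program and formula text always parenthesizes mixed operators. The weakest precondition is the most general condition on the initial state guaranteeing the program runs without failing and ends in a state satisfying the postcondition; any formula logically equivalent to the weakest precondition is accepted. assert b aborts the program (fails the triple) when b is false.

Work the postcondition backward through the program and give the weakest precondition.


Working backward. After the program, the postcondition k + 6 <= -8 must hold; in canonical form it is k <= -14.
Before acc := acc + 7: k <= -14
Before tot := 2*lim + 3: k <= -14
Before k := 2*k - 3: 2*k <= -11
Before tot := tot + 3: 2*k <= -11
Before assert lim > 2*tot - 9 and 2*k + 6 < lim + 7: lim > 2*tot - 9 and 2*k < lim + 1 and 2*k <= -11
Answer: WP = lim > 2*tot - 9 and 2*k < lim + 1 and 2*k <= -11


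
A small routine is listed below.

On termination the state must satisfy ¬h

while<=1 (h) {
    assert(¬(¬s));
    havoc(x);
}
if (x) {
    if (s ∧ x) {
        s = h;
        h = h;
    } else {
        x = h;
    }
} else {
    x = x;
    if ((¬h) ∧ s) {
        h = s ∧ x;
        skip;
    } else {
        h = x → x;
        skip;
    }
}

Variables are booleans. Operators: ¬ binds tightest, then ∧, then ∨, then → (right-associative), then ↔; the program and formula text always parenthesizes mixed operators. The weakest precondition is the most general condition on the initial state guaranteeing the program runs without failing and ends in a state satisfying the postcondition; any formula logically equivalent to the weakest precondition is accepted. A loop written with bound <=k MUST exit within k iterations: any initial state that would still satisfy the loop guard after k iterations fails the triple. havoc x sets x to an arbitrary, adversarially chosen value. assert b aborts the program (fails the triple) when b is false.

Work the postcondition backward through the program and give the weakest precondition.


Working backward. After the program, ¬h must hold.
Then branch requires ((s ∧ x) → (¬h)) ∧ ((¬(s ∧ x)) → (¬h)); else branch requires (((¬h) ∧ s) → (¬(s ∧ x))) ∧ (¬h) ∧ s.
Before the if: (x → (((s ∧ x) → (¬h)) ∧ ((¬(s ∧ x)) → (¬h)))) ∧ ((¬x) → ((((¬h) ∧ s) → (¬(s ∧ x))) ∧ (¬h) ∧ s))
Before the loop (bound <=1), unroll the exhaustion recursion (WP_0 = exit-now case; WP_j = one more guarded iteration, up to j = 1):
  WP_0: (¬h) ∧ (x → (((s ∧ x) → (¬h)) ∧ ((¬(s ∧ x)) → (¬h)))) ∧ ((¬x) → ((((¬h) ∧ s) → (¬(s ∧ x))) ∧ (¬h) ∧ s))
  WP_1: (h → (s ∧ (¬h) ∧ (s → (¬h)) ∧ ((¬s) → (¬h)))) ∧ ((¬h) → ((x → (((s ∧ x) → (¬h)) ∧ ((¬(s ∧ x)) → (¬h)))) ∧ ((¬x) → ((((¬h) ∧ s) → (¬(s ∧ x))) ∧ (¬h) ∧ s))))
So before the loop: (h → (s ∧ (¬h) ∧ (s → (¬h)) ∧ ((¬s) → (¬h)))) ∧ ((¬h) → ((x → (((s ∧ x) → (¬h)) ∧ ((¬(s ∧ x)) → (¬h)))) ∧ ((¬x) → ((((¬h) ∧ s) → (¬(s ∧ x))) ∧ (¬h) ∧ s))))
Answer: WP = (h → (s ∧ (¬h) ∧ (s → (¬h)) ∧ ((¬s) → (¬h)))) ∧ ((¬h) → ((x → (((s ∧ x) → (¬h)) ∧ ((¬(s ∧ x)) → (¬h)))) ∧ ((¬x) → ((((¬h) ∧ s) → (¬(s ∧ x))) ∧ (¬h) ∧ s))))
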